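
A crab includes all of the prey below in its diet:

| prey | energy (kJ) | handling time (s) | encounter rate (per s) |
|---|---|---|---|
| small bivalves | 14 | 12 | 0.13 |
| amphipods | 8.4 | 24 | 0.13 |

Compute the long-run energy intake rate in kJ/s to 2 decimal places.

R = (0.13×14 + 0.13×8.4) / (1 + 0.13×12 + 0.13×24) = 2.912/5.68 = 0.5127 kJ/s.

0.51 kJ/s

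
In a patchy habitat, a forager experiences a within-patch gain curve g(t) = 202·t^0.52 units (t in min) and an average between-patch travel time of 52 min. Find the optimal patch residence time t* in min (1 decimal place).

Maximise g(t)/(T+t): set derivative to zero → g'(t)(T+t) = g(t).
g'(t) = 0.52·202·t^-0.48. Setting 0.52·202·t^-0.48 = 202·t^0.52/(52+t) gives 0.52(52+t) = t, so 0.48·t = 0.52×52.
t* = 0.52×52/0.48 = 56.33 min.

56.3 min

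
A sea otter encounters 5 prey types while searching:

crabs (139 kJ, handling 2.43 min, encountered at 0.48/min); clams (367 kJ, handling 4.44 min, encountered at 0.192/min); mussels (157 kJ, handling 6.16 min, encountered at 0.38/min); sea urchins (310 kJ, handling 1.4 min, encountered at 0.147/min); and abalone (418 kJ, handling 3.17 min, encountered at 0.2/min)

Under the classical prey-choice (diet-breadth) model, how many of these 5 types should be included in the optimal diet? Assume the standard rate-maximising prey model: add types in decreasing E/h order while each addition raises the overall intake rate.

Rank by E/h (kJ/min): sea urchins 221, abalone 132, clams 82.7, crabs 57.2, mussels 25.5. Include each in turn until the next type's E/h falls below the running intake rate.
Rate on top 1: 37.79. abalone: 132 > 37.79 → include.
Rate on top 2: 70.21. clams: 82.7 > 70.21 → include.
Rate on top 3: 74.15. crabs: 57.2 < 74.15 → exclude; stop.
Optimal diet: sea urchins, abalone, clams — 3 of 5 types.

3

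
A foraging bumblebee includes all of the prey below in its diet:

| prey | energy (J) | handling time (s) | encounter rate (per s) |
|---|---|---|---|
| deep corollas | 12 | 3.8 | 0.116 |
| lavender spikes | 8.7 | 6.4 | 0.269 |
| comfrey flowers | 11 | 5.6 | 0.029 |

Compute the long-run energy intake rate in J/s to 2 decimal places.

R = Σλ_iE_i / (1 + Σλ_ih_i)
Numerator: 0.116×12 + 0.269×8.7 + 0.029×11 = 4.051
Denominator: 1 + 0.116×3.8 + 0.269×6.4 + 0.029×5.6 = 3.325
R = 4.051/3.325 = 1.219 J/s

1.22 J/s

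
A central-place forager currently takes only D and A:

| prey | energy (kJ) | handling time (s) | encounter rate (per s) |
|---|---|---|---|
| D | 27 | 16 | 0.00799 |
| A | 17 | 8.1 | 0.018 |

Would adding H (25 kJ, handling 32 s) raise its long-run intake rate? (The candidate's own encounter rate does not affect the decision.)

Yes

On D and A alone, R = ΣλE/(1+Σλh) = 0.5217/1.274 = 0.4096 kJ/s.
Profitability of H: 25/32 = 0.7812 kJ/s.
Since 0.7812 > R, including H increases the long-run rate.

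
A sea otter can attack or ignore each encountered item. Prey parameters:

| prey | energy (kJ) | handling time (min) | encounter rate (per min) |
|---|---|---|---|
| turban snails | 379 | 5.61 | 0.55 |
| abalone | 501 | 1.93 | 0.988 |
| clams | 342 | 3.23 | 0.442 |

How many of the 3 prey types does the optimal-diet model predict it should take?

1

Profitabilities (E/h, kJ/min): abalone 260, clams 106, turban snails 67.6. Add prey in this order while the next type's profitability exceeds the intake rate on those already taken.
Rate on top 1: 170.3. clams: 106 < 170.3 → exclude; stop.
Optimal diet: abalone — 1 of 3 types.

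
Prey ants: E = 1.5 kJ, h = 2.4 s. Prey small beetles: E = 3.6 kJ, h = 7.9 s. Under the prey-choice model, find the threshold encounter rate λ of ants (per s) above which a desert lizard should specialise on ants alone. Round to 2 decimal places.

1.12 per s

Drop small beetles once their profitability E₂/h₂ falls below the rate achievable on ants alone: E₂/h₂ = λE₁/(1 + λh₁).
Solve for λ: λE₁h₂ = E₂(1 + λh₁) → λ(E₁h₂ − E₂h₁) = E₂ → λ = E₂/(E₁h₂ − E₂h₁).
λ = 3.6/(1.5×7.9 − 3.6×2.4) = 3.6/3.21 = 1.121 per s.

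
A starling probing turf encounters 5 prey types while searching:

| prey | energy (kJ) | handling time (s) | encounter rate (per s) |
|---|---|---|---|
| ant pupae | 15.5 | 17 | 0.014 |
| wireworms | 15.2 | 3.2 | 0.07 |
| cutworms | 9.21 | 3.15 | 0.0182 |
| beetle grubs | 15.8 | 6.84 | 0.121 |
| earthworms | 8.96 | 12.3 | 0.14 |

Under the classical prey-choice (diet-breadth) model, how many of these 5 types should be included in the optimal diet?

3

Rank by E/h (kJ/s): wireworms 4.75, cutworms 2.92, beetle grubs 2.31, ant pupae 0.912, earthworms 0.728. Include each in turn until the next type's E/h falls below the running intake rate.
Rate on top 1: 0.8693. cutworms: 2.92 > 0.8693 → include.
Rate on top 2: 0.9612. beetle grubs: 2.31 > 0.9612 → include.
Rate on top 3: 1.491. ant pupae: 0.912 < 1.491 → exclude; stop.
Optimal diet: wireworms, cutworms, beetle grubs — 3 of 5 types.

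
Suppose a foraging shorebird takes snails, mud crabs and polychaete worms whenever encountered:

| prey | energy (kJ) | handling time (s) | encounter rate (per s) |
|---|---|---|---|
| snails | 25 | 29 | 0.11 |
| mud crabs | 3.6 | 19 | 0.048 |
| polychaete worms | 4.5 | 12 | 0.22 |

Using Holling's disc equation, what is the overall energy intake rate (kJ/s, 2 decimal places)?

Energy encountered per unit search time: 0.11×25 + 0.048×3.6 + 0.22×4.5 = 3.913 kJ/s.
Handling time per unit search time: 0.11×29 + 0.048×19 + 0.22×12 = 6.742.
Rate = 3.913/(1 + 6.742) = 0.5054 kJ/s.

0.51 kJ/s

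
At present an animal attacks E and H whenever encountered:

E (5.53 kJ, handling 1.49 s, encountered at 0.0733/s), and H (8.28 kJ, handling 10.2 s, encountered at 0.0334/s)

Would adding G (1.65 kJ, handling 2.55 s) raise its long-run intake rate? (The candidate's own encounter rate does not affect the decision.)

Intake rate on the current diet: R = (0.0733×5.53 + 0.0334×8.28) / (1 + 0.0733×1.49 + 0.0334×10.2) = 0.6819/1.45 = 0.4703 kJ/s.
Profitability of G: 1.65/2.55 = 0.6471 kJ/s.
Since 0.6471 > R, including G increases the long-run rate.

Yes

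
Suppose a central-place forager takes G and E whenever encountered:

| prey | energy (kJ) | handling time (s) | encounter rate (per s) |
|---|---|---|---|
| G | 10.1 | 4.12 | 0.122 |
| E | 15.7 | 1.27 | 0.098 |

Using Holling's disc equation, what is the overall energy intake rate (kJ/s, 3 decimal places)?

R = (0.122×10.1 + 0.098×15.7) / (1 + 0.122×4.12 + 0.098×1.27) = 2.771/1.627 = 1.703 kJ/s.

1.703 kJ/s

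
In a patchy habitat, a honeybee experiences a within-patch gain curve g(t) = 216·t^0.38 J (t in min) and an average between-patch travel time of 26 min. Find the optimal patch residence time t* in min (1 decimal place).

15.9 min

Optimal t* satisfies g'(t*) = g(t*)/(T + t*).
g'(t) = 0.38·216·t^-0.62. Setting 0.38·216·t^-0.62 = 216·t^0.38/(26+t) gives 0.38(26+t) = t, so 0.62·t = 0.38×26.
t* = 0.38×26/0.62 = 15.94 min.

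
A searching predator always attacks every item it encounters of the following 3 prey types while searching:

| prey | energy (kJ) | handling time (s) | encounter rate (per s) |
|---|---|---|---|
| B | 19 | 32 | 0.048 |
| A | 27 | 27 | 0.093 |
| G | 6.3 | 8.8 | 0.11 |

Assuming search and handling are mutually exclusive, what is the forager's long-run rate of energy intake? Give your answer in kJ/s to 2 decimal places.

0.68 kJ/s

R = Σλ_iE_i / (1 + Σλ_ih_i)
Numerator: 0.048×19 + 0.093×27 + 0.11×6.3 = 4.116
Denominator: 1 + 0.048×32 + 0.093×27 + 0.11×8.8 = 6.015
R = 4.116/6.015 = 0.6843 kJ/s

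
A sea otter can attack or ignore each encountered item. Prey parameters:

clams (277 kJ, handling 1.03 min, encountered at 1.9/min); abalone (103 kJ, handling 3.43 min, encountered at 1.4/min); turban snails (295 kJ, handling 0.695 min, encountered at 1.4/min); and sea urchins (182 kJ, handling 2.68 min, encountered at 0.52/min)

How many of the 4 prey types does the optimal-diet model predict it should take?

E/h in descending order: turban snails 424, clams 269, sea urchins 67.9, abalone 30 kJ/min. The optimal diet is the largest prefix of this list for which every included type satisfies E_i/h_i > R on the types above it.
Rate on top 1: 209.3. clams: 269 > 209.3 → include.
Rate on top 2: 239. sea urchins: 67.9 < 239 → exclude; stop.
Optimal diet: turban snails, clams — 2 of 4 types.

2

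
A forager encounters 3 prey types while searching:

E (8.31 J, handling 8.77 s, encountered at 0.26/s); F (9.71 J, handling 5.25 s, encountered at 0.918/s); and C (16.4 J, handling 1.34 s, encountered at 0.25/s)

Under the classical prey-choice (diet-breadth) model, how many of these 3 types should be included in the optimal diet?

E/h in descending order: C 12.2, F 1.85, E 0.948 J/s. The optimal diet is the largest prefix of this list for which every included type satisfies E_i/h_i > R on the types above it.
Rate on top 1: 3.071. F: 1.85 < 3.071 → exclude; stop.
Optimal diet: C — 1 of 3 types.

1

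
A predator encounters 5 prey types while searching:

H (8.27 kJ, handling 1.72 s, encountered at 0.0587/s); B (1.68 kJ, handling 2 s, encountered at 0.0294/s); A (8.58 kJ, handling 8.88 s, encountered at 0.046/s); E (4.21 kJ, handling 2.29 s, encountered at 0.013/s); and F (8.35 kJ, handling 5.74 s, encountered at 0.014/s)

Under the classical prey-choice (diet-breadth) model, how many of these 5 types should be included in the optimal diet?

5

Profitabilities (E/h, kJ/s): H 4.81, E 1.84, F 1.45, A 0.966, B 0.84. Add prey in this order while the next type's profitability exceeds the intake rate on those already taken.
Rate on top 1: 0.4409. E: 1.84 > 0.4409 → include.
Rate on top 2: 0.4777. F: 1.45 > 0.4777 → include.
Rate on top 3: 0.5425. A: 0.966 > 0.5425 → include.
Rate on top 4: 0.6494. B: 0.84 > 0.6494 → include.
Optimal diet: H, E, F, A, B — 5 of 5 types.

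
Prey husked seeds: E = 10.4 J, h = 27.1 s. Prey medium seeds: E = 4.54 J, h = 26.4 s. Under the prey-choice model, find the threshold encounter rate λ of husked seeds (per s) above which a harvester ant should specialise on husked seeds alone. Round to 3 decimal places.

The zero-one rule: include medium seeds iff E₂/h₂ > λE₁/(1+λh₁). Equality gives the switch point.
λE₁h₂ = E₂ + λE₂h₁ ⇒ λ = E₂/(E₁h₂ − E₂h₁) = 4.54/(274.6 − 123) = 0.02996 per s.

0.030 per s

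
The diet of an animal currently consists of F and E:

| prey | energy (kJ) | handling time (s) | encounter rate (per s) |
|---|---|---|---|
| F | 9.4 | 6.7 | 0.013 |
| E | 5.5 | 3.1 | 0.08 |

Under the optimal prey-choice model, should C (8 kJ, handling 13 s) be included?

Yes

On F and E alone, R = ΣλE/(1+Σλh) = 0.5622/1.335 = 0.4211 kJ/s.
C: E/h = 8/13 = 0.6154 kJ/s.
0.6154 > 0.4211, so adding C raises the average — include it.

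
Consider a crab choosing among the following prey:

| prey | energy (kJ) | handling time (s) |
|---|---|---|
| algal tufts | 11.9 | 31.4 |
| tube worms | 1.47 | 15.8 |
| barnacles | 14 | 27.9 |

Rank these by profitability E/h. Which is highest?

barnacles

Profitability E/h (kJ/s): algal tufts = 11.9/31.4 = 0.379, tube worms = 1.47/15.8 = 0.093, barnacles = 14/27.9 = 0.502.
Ranked: barnacles > algal tufts > tube worms.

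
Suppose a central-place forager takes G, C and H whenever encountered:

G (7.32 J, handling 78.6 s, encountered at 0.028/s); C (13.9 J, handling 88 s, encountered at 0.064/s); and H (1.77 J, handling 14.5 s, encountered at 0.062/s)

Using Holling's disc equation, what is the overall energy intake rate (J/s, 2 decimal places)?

R = Σλ_iE_i / (1 + Σλ_ih_i)
Numerator: 0.028×7.32 + 0.064×13.9 + 0.062×1.77 = 1.204
Denominator: 1 + 0.028×78.6 + 0.064×88 + 0.062×14.5 = 9.732
R = 1.204/9.732 = 0.1237 J/s

0.12 J/s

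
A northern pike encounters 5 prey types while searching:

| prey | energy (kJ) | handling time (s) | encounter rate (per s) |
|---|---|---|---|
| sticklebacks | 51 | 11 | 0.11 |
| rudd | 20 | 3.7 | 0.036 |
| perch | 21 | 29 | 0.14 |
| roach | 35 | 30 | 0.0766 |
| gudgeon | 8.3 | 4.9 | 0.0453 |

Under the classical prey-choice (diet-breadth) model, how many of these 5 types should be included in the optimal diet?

Profitabilities (E/h, kJ/s): rudd 5.41, sticklebacks 4.64, gudgeon 1.69, roach 1.17, perch 0.724. Add prey in this order while the next type's profitability exceeds the intake rate on those already taken.
Rate on top 1: 0.6354. sticklebacks: 4.64 > 0.6354 → include.
Rate on top 2: 2.701. gudgeon: 1.69 < 2.701 → exclude; stop.
Optimal diet: rudd, sticklebacks — 2 of 5 types.

2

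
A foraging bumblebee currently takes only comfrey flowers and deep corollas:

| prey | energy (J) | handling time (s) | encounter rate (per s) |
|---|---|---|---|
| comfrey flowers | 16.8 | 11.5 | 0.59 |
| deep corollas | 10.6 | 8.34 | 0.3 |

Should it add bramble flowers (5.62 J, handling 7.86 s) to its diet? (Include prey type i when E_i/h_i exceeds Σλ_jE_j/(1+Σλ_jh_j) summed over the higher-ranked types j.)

On comfrey flowers and deep corollas alone, R = ΣλE/(1+Σλh) = 13.09/10.29 = 1.273 J/s.
bramble flowers: E/h = 5.62/7.86 = 0.715 J/s.
Since 0.715 < R, time spent handling bramble flowers is better spent searching.

No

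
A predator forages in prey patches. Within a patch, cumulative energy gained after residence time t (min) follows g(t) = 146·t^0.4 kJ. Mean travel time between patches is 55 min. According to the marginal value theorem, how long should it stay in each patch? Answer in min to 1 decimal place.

36.7 min

Optimal t* satisfies g'(t*) = g(t*)/(T + t*).
g'(t) = 0.4·146·t^-0.6. Setting 0.4·146·t^-0.6 = 146·t^0.4/(55+t) gives 0.4(55+t) = t, so 0.60·t = 0.4×55.
t* = 0.4×55/0.60 = 36.67 min.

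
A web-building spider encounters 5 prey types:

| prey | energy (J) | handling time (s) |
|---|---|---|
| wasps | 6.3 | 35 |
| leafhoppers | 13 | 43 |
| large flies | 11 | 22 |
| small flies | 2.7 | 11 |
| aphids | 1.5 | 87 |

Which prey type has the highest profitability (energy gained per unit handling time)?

Profitability E/h (J/s): wasps = 6.3/35 = 0.18, leafhoppers = 13/43 = 0.302, large flies = 11/22 = 0.5, small flies = 2.7/11 = 0.245, aphids = 1.5/87 = 0.0172.
Ranked: large flies > leafhoppers > small flies > wasps > aphids.

large flies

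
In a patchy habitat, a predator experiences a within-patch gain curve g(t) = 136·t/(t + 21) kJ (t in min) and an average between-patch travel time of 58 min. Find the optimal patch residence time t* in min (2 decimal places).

34.90 min

By the marginal value theorem, leave when the instantaneous gain rate g'(t) equals the habitat-wide average g(t)/(T + t).
g'(t) = 136·21/(t + 21)². Setting 136·21/(t+21)² = 136t/[(t+21)(58+t)] gives 21(58+t) = t(t+21), so t² = 21×58 = 1218.
t* = √1218 = 34.9 min.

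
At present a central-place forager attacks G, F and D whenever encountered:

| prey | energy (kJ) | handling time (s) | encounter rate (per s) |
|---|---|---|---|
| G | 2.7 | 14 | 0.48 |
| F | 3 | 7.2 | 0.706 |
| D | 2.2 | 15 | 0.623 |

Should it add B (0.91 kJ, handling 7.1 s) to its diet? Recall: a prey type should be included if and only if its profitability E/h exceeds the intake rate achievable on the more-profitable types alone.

On G, F and D alone, R = ΣλE/(1+Σλh) = 4.785/22.15 = 0.216 kJ/s.
B: E/h = 0.91/7.1 = 0.1282 kJ/s.
0.1282 < 0.216, so adding B would lower the average — exclude it.

No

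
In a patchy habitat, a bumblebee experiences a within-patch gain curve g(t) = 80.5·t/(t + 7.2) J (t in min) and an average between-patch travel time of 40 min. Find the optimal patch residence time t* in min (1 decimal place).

Maximise g(t)/(T+t): set derivative to zero → g'(t)(T+t) = g(t).
g'(t) = 80.5·7.2/(t + 7.2)². Setting 80.5·7.2/(t+7.2)² = 80.5t/[(t+7.2)(40+t)] gives 7.2(40+t) = t(t+7.2), so t² = 7.2×40 = 288.
t* = √288 = 16.97 min.

17.0 min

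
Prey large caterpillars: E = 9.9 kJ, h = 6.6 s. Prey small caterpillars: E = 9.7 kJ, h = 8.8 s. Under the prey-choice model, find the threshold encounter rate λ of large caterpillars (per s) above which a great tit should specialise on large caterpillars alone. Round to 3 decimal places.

The zero-one rule: include small caterpillars iff E₂/h₂ > λE₁/(1+λh₁). Equality gives the switch point.
λE₁h₂ = E₂ + λE₂h₁ ⇒ λ = E₂/(E₁h₂ − E₂h₁) = 9.7/(87.12 − 64.02) = 0.4199 per s.

0.420 per s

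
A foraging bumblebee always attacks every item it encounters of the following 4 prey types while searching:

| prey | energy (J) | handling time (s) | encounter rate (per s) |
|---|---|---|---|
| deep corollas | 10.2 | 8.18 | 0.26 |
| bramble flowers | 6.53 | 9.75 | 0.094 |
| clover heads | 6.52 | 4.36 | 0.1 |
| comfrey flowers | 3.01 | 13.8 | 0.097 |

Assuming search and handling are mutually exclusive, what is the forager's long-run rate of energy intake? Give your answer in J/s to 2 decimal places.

0.72 J/s

R = (0.26×10.2 + 0.094×6.53 + 0.1×6.52 + 0.097×3.01) / (1 + 0.26×8.18 + 0.094×9.75 + 0.1×4.36 + 0.097×13.8) = 4.21/5.818 = 0.7236 J/s.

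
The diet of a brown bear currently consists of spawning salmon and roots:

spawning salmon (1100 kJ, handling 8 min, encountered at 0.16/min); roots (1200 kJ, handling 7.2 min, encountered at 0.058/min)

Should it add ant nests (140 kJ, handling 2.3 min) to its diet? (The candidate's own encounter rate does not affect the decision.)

Current rate: (0.16×1100 + 0.058×1200)/(1 + 0.16×8 + 0.058×7.2) = 91.04 kJ/min.
ant nests: E/h = 140/2.3 = 60.87 kJ/min.
Since 60.87 < R, time spent handling ant nests is better spent searching.

No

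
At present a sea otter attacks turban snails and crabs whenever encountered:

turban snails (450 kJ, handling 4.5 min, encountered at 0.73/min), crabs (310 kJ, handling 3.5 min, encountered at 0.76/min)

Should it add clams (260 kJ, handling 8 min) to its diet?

On turban snails and crabs alone, R = ΣλE/(1+Σλh) = 564.1/6.945 = 81.22 kJ/min.
Profitability of clams: 260/8 = 32.5 kJ/min.
32.5 < 81.22, so adding clams would lower the average — exclude it.

No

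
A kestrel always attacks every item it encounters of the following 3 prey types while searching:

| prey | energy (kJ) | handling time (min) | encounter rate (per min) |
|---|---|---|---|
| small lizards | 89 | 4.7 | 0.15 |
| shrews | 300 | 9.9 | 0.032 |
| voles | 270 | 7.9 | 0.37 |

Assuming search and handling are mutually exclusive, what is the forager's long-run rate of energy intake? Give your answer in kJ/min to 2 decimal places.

R = (0.15×89 + 0.032×300 + 0.37×270) / (1 + 0.15×4.7 + 0.032×9.9 + 0.37×7.9) = 122.9/4.945 = 24.84 kJ/min.

24.84 kJ/min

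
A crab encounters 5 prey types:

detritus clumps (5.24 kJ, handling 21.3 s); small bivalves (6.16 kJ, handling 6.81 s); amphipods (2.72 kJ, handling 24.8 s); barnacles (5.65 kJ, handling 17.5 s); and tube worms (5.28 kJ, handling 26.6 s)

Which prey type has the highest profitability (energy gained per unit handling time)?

small bivalves

In descending order of E/h:
small bivalves: 6.16/6.81 = 0.905 kJ/s
barnacles: 5.65/17.5 = 0.323 kJ/s
detritus clumps: 5.24/21.3 = 0.246 kJ/s
tube worms: 5.28/26.6 = 0.198 kJ/s
amphipods: 2.72/24.8 = 0.11 kJ/s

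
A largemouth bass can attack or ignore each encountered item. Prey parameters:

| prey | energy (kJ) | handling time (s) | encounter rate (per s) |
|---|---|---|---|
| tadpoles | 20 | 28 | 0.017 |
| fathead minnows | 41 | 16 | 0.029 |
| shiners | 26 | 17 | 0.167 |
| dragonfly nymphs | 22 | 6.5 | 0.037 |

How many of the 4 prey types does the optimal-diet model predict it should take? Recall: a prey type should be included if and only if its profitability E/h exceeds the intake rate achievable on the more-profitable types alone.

3

Profitabilities (E/h, kJ/s): dragonfly nymphs 3.38, fathead minnows 2.56, shiners 1.53, tadpoles 0.714. Add prey in this order while the next type's profitability exceeds the intake rate on those already taken.
Rate on top 1: 0.6562. fathead minnows: 2.56 > 0.6562 → include.
Rate on top 2: 1.175. shiners: 1.53 > 1.175 → include.
Rate on top 3: 1.397. tadpoles: 0.714 < 1.397 → exclude; stop.
Optimal diet: dragonfly nymphs, fathead minnows, shiners — 3 of 4 types.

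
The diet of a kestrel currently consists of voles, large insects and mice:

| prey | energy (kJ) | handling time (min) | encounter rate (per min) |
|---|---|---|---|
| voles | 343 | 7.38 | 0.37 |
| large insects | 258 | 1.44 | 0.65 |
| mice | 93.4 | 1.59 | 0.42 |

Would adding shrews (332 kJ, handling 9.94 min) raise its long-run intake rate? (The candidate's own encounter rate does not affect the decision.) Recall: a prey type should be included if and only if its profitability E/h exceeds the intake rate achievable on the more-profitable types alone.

Current rate: (0.37×343 + 0.65×258 + 0.42×93.4)/(1 + 0.37×7.38 + 0.65×1.44 + 0.42×1.59) = 62.58 kJ/min.
shrews: E/h = 332/9.94 = 33.4 kJ/min.
33.4 < 62.58, so adding shrews would lower the average — exclude it.

No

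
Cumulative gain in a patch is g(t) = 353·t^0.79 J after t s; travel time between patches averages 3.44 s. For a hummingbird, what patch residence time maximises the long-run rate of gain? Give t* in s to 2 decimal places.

12.94 s

By the marginal value theorem, leave when the instantaneous gain rate g'(t) equals the habitat-wide average g(t)/(T + t).
g'(t) = 0.79·353·t^-0.21. Setting 0.79·353·t^-0.21 = 353·t^0.79/(3.44+t) gives 0.79(3.44+t) = t, so 0.21·t = 0.79×3.44.
t* = 0.79×3.44/0.21 = 12.94 s.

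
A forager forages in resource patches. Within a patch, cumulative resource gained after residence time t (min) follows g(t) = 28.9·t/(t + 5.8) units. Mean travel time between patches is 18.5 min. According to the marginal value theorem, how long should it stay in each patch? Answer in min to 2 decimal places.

By the marginal value theorem, leave when the instantaneous gain rate g'(t) equals the habitat-wide average g(t)/(T + t).
g'(t) = 28.9·5.8/(t + 5.8)². Setting 28.9·5.8/(t+5.8)² = 28.9t/[(t+5.8)(18.5+t)] gives 5.8(18.5+t) = t(t+5.8), so t² = 5.8×18.5 = 107.3.
t* = √107.3 = 10.36 min.

10.36 min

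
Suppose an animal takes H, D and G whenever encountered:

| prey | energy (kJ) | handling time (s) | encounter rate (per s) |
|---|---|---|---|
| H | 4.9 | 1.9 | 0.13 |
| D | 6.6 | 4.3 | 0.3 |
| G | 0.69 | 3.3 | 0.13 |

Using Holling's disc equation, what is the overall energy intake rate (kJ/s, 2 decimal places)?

0.91 kJ/s

R = (0.13×4.9 + 0.3×6.6 + 0.13×0.69) / (1 + 0.13×1.9 + 0.3×4.3 + 0.13×3.3) = 2.707/2.966 = 0.9126 kJ/s.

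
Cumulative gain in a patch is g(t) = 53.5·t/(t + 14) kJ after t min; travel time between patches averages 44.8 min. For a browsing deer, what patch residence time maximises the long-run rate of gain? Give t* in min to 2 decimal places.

25.04 min

Maximise g(t)/(T+t): set derivative to zero → g'(t)(T+t) = g(t).
g'(t) = 53.5·14/(t + 14)². Setting 53.5·14/(t+14)² = 53.5t/[(t+14)(44.8+t)] gives 14(44.8+t) = t(t+14), so t² = 14×44.8 = 627.2.
t* = √627.2 = 25.04 min.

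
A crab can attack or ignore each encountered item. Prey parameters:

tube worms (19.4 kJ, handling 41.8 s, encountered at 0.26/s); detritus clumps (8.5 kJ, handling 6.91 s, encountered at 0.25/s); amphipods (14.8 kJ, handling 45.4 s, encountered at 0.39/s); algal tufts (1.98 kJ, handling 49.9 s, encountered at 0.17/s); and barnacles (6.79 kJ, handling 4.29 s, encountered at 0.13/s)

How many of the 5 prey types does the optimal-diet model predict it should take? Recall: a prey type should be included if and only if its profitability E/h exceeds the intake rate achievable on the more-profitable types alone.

2

E/h in descending order: barnacles 1.58, detritus clumps 1.23, tube worms 0.464, amphipods 0.326, algal tufts 0.0397 kJ/s. The optimal diet is the largest prefix of this list for which every included type satisfies E_i/h_i > R on the types above it.
Rate on top 1: 0.5667. detritus clumps: 1.23 > 0.5667 → include.
Rate on top 2: 0.9155. tube worms: 0.464 < 0.9155 → exclude; stop.
Optimal diet: barnacles, detritus clumps — 2 of 5 types.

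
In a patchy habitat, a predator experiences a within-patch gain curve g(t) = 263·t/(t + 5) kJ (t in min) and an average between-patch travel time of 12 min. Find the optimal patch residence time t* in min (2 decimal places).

7.75 min

Maximise g(t)/(T+t): set derivative to zero → g'(t)(T+t) = g(t).
g'(t) = 263·5/(t + 5)². Setting 263·5/(t+5)² = 263t/[(t+5)(12+t)] gives 5(12+t) = t(t+5), so t² = 5×12 = 60.
t* = √60 = 7.746 min.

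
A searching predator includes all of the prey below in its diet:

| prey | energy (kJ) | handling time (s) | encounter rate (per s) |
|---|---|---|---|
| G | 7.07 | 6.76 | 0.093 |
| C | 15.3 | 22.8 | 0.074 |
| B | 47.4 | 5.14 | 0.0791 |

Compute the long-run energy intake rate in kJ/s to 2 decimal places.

Energy encountered per unit search time: 0.093×7.07 + 0.074×15.3 + 0.0791×47.4 = 5.539 kJ/s.
Handling time per unit search time: 0.093×6.76 + 0.074×22.8 + 0.0791×5.14 = 2.722.
Rate = 5.539/(1 + 2.722) = 1.488 kJ/s.

1.49 kJ/s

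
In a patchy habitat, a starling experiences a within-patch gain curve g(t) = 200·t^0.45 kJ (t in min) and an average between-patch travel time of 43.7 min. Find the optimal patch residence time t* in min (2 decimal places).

35.75 min

Maximise g(t)/(T+t): set derivative to zero → g'(t)(T+t) = g(t).
g'(t) = 0.45·200·t^-0.55. Setting 0.45·200·t^-0.55 = 200·t^0.45/(43.7+t) gives 0.45(43.7+t) = t, so 0.55·t = 0.45×43.7.
t* = 0.45×43.7/0.55 = 35.75 min.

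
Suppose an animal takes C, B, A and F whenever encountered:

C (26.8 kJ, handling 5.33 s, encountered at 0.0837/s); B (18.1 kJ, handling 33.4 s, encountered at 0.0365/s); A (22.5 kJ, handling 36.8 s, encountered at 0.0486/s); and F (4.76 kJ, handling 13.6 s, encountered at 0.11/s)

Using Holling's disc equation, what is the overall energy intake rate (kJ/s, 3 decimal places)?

0.760 kJ/s

R = Σλ_iE_i / (1 + Σλ_ih_i)
Numerator: 0.0837×26.8 + 0.0365×18.1 + 0.0486×22.5 + 0.11×4.76 = 4.521
Denominator: 1 + 0.0837×5.33 + 0.0365×33.4 + 0.0486×36.8 + 0.11×13.6 = 5.95
R = 4.521/5.95 = 0.7599 kJ/s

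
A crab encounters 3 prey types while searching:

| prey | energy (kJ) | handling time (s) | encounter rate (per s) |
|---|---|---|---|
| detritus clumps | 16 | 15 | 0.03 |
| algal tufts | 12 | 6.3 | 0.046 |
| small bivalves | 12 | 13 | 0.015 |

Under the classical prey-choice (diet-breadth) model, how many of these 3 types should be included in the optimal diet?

3

Rank by E/h (kJ/s): algal tufts 1.9, detritus clumps 1.07, small bivalves 0.923. Include each in turn until the next type's E/h falls below the running intake rate.
Rate on top 1: 0.428. detritus clumps: 1.07 > 0.428 → include.
Rate on top 2: 0.5932. small bivalves: 0.923 > 0.5932 → include.
Optimal diet: algal tufts, detritus clumps, small bivalves — 3 of 3 types.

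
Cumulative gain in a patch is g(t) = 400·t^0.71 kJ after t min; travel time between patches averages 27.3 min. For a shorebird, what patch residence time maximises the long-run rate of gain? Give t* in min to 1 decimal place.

Maximise g(t)/(T+t): set derivative to zero → g'(t)(T+t) = g(t).
g'(t) = 0.71·400·t^-0.29. Setting 0.71·400·t^-0.29 = 400·t^0.71/(27.3+t) gives 0.71(27.3+t) = t, so 0.29·t = 0.71×27.3.
t* = 0.71×27.3/0.29 = 66.84 min.

66.8 min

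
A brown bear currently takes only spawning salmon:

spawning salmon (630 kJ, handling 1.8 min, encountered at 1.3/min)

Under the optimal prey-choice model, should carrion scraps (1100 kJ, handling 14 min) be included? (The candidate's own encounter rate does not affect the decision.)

Current rate: (1.3×630)/(1 + 1.3×1.8) = 245.2 kJ/min.
Profitability of carrion scraps: 1100/14 = 78.57 kJ/min.
78.57 < 245.2, so adding carrion scraps would lower the average — exclude it.

No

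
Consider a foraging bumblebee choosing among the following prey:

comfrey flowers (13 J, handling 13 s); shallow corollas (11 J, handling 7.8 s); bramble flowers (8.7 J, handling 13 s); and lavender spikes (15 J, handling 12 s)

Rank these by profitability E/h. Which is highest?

shallow corollas

Profitability E/h (J/s): comfrey flowers = 13/13 = 1, shallow corollas = 11/7.8 = 1.41, bramble flowers = 8.7/13 = 0.669, lavender spikes = 15/12 = 1.25.
Ranked: shallow corollas > lavender spikes > comfrey flowers > bramble flowers.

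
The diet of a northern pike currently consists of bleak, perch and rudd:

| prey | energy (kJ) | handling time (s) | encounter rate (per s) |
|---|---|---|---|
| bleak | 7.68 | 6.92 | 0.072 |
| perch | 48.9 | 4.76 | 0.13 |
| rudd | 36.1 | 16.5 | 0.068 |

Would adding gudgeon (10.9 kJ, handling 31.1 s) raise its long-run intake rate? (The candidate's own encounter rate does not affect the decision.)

No

Current rate: (0.072×7.68 + 0.13×48.9 + 0.068×36.1)/(1 + 0.072×6.92 + 0.13×4.76 + 0.068×16.5) = 2.891 kJ/s.
Profitability of gudgeon: 10.9/31.1 = 0.3505 kJ/s.
0.3505 < 2.891, so adding gudgeon would lower the average — exclude it.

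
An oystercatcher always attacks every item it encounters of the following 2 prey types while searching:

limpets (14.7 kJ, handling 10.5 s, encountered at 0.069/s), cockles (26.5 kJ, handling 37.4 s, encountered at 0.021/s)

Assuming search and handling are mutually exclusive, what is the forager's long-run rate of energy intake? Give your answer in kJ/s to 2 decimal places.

Energy encountered per unit search time: 0.069×14.7 + 0.021×26.5 = 1.571 kJ/s.
Handling time per unit search time: 0.069×10.5 + 0.021×37.4 = 1.51.
Rate = 1.571/(1 + 1.51) = 0.6258 kJ/s.

0.63 kJ/s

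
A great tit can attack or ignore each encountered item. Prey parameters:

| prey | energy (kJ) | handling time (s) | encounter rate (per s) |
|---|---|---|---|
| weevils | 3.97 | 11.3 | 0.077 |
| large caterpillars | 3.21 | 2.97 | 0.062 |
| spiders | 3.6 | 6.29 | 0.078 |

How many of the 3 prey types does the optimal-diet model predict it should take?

Rank by E/h (kJ/s): large caterpillars 1.08, spiders 0.572, weevils 0.351. Include each in turn until the next type's E/h falls below the running intake rate.
Rate on top 1: 0.1681. spiders: 0.572 > 0.1681 → include.
Rate on top 2: 0.2865. weevils: 0.351 > 0.2865 → include.
Optimal diet: large caterpillars, spiders, weevils — 3 of 3 types.

3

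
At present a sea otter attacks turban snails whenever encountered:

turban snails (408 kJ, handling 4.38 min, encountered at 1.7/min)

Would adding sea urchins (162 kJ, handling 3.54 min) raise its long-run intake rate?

No

On turban snails alone, R = ΣλE/(1+Σλh) = 693.6/8.446 = 82.12 kJ/min.
Profitability of sea urchins: 162/3.54 = 45.76 kJ/min.
Since 45.76 < R, time spent handling sea urchins is better spent searching.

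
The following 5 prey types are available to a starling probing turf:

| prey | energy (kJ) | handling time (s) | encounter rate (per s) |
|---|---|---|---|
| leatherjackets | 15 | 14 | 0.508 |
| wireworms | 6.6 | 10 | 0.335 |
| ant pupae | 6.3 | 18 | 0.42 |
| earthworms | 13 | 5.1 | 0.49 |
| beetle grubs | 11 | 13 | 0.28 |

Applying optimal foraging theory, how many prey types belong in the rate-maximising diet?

1

Rank by E/h (kJ/s): earthworms 2.55, leatherjackets 1.07, beetle grubs 0.846, wireworms 0.66, ant pupae 0.35. Include each in turn until the next type's E/h falls below the running intake rate.
Rate on top 1: 1.821. leatherjackets: 1.07 < 1.821 → exclude; stop.
Optimal diet: earthworms — 1 of 5 types.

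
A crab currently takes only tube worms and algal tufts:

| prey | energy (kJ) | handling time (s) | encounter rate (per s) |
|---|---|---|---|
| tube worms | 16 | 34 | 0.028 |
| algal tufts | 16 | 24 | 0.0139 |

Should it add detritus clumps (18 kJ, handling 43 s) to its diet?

Yes

Current rate: (0.028×16 + 0.0139×16)/(1 + 0.028×34 + 0.0139×24) = 0.2933 kJ/s.
Profitability of detritus clumps: 18/43 = 0.4186 kJ/s.
0.4186 > 0.2933, so adding detritus clumps raises the average — include it.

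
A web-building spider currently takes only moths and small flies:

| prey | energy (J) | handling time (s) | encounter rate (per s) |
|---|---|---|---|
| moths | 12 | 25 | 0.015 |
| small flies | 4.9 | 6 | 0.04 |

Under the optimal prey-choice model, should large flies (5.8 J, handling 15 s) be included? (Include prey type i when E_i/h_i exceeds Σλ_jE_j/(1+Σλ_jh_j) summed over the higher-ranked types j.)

Yes

Current rate: (0.015×12 + 0.04×4.9)/(1 + 0.015×25 + 0.04×6) = 0.2328 J/s.
large flies: E/h = 5.8/15 = 0.3867 J/s.
0.3867 > 0.2328, so adding large flies raises the average — include it.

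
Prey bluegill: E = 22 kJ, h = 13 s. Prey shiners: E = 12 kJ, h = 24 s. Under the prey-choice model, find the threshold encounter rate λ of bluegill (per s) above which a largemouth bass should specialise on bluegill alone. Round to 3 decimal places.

At the threshold, the rate on bluegill alone equals the profitability of shiners: λ·22/(1 + λ·13) = 12/24 = 0.5.
Rearranging, λ(22 − 0.5×13) = 0.5, so λ = 0.5/15.5 = 0.03226 per s.

0.032 per s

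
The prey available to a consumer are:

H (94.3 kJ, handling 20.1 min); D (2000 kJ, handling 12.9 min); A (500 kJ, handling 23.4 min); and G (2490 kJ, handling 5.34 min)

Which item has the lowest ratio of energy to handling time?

Profitability E/h (kJ/min): H = 94.3/20.1 = 4.69, D = 2000/12.9 = 155, A = 500/23.4 = 21.4, G = 2490/5.34 = 466.
Ranked: G > D > A > H.

H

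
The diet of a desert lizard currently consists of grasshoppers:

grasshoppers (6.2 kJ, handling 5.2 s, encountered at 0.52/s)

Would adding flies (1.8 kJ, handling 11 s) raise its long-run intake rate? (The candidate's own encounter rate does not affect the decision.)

No

On grasshoppers alone, R = ΣλE/(1+Σλh) = 3.224/3.704 = 0.8704 kJ/s.
flies: E/h = 1.8/11 = 0.1636 kJ/s.
Since 0.1636 < R, time spent handling flies is better spent searching.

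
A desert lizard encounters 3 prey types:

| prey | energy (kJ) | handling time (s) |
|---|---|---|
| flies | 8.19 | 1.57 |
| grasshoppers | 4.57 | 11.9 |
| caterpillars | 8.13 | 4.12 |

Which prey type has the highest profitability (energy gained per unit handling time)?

In descending order of E/h:
flies: 8.19/1.57 = 5.22 kJ/s
caterpillars: 8.13/4.12 = 1.97 kJ/s
grasshoppers: 4.57/11.9 = 0.384 kJ/s

flies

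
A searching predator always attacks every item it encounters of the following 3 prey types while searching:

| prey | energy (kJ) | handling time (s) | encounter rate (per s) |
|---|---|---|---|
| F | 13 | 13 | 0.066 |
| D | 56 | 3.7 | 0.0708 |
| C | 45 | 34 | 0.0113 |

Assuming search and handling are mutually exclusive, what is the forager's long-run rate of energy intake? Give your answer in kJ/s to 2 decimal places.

Energy encountered per unit search time: 0.066×13 + 0.0708×56 + 0.0113×45 = 5.331 kJ/s.
Handling time per unit search time: 0.066×13 + 0.0708×3.7 + 0.0113×34 = 1.504.
Rate = 5.331/(1 + 1.504) = 2.129 kJ/s.

2.13 kJ/s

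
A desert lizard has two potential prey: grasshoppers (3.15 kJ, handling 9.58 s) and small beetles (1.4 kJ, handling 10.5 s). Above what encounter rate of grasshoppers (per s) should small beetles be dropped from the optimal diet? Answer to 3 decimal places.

0.071 per s

At the threshold, the rate on grasshoppers alone equals the profitability of small beetles: λ·3.15/(1 + λ·9.58) = 1.4/10.5 = 0.1333.
Rearranging, λ(3.15 − 0.1333×9.58) = 0.1333, so λ = 0.1333/1.873 = 0.0712 per s.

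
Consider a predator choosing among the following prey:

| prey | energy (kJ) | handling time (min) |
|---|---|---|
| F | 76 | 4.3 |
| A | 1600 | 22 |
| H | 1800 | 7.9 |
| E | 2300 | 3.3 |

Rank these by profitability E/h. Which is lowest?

F

In descending order of E/h:
E: 2300/3.3 = 697 kJ/min
H: 1800/7.9 = 228 kJ/min
A: 1600/22 = 72.7 kJ/min
F: 76/4.3 = 17.7 kJ/min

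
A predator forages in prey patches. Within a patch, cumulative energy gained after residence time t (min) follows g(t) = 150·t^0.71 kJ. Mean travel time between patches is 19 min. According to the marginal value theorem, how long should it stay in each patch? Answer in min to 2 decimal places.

Maximise g(t)/(T+t): set derivative to zero → g'(t)(T+t) = g(t).
g'(t) = 0.71·150·t^-0.29. Setting 0.71·150·t^-0.29 = 150·t^0.71/(19+t) gives 0.71(19+t) = t, so 0.29·t = 0.71×19.
t* = 0.71×19/0.29 = 46.52 min.

46.52 min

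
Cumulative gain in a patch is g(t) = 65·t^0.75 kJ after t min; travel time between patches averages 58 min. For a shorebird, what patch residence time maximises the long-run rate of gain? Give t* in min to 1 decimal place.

Maximise g(t)/(T+t): set derivative to zero → g'(t)(T+t) = g(t).
g'(t) = 0.75·65·t^-0.25. Setting 0.75·65·t^-0.25 = 65·t^0.75/(58+t) gives 0.75(58+t) = t, so 0.25·t = 0.75×58.
t* = 0.75×58/0.25 = 174 min.

174.0 min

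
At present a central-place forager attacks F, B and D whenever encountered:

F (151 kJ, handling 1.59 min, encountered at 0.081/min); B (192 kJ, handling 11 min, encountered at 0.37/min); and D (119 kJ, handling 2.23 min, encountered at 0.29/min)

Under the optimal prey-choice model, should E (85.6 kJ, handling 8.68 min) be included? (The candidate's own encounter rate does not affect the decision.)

Intake rate on the current diet: R = (0.081×151 + 0.37×192 + 0.29×119) / (1 + 0.081×1.59 + 0.37×11 + 0.29×2.23) = 117.8/5.845 = 20.15 kJ/min.
Profitability of E: 85.6/8.68 = 9.862 kJ/min.
Since 9.862 < R, time spent handling E is better spent searching.

No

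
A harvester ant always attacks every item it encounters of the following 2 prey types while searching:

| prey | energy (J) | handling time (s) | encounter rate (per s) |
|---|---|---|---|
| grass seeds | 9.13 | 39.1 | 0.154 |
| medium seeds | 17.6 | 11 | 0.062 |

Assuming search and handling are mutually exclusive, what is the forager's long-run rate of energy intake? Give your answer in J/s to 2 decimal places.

0.32 J/s

R = (0.154×9.13 + 0.062×17.6) / (1 + 0.154×39.1 + 0.062×11) = 2.497/7.703 = 0.3242 J/s.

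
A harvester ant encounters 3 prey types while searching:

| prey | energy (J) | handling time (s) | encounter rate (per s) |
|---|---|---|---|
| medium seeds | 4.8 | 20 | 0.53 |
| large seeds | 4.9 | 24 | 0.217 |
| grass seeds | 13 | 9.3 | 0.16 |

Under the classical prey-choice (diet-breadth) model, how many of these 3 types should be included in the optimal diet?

Profitabilities (E/h, J/s): grass seeds 1.4, medium seeds 0.24, large seeds 0.204. Add prey in this order while the next type's profitability exceeds the intake rate on those already taken.
Rate on top 1: 0.836. medium seeds: 0.24 < 0.836 → exclude; stop.
Optimal diet: grass seeds — 1 of 3 types.

1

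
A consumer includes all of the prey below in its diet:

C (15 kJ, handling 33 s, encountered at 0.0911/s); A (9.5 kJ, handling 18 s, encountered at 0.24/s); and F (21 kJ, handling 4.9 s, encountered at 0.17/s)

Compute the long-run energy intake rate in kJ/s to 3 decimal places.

R = (0.0911×15 + 0.24×9.5 + 0.17×21) / (1 + 0.0911×33 + 0.24×18 + 0.17×4.9) = 7.216/9.159 = 0.7879 kJ/s.

0.788 kJ/s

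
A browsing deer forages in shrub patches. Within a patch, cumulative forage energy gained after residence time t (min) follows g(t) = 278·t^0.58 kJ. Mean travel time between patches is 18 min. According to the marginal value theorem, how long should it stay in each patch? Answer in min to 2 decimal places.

Optimal t* satisfies g'(t*) = g(t*)/(T + t*).
g'(t) = 0.58·278·t^-0.42. Setting 0.58·278·t^-0.42 = 278·t^0.58/(18+t) gives 0.58(18+t) = t, so 0.42·t = 0.58×18.
t* = 0.58×18/0.42 = 24.86 min.

24.86 min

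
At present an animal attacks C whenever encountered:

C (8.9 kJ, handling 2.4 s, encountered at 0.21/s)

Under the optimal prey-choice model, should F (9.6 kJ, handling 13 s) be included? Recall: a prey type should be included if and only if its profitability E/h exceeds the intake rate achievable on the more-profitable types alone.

Current rate: (0.21×8.9)/(1 + 0.21×2.4) = 1.243 kJ/s.
Profitability of F: 9.6/13 = 0.7385 kJ/s.
Since 0.7385 < R, time spent handling F is better spent searching.

No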